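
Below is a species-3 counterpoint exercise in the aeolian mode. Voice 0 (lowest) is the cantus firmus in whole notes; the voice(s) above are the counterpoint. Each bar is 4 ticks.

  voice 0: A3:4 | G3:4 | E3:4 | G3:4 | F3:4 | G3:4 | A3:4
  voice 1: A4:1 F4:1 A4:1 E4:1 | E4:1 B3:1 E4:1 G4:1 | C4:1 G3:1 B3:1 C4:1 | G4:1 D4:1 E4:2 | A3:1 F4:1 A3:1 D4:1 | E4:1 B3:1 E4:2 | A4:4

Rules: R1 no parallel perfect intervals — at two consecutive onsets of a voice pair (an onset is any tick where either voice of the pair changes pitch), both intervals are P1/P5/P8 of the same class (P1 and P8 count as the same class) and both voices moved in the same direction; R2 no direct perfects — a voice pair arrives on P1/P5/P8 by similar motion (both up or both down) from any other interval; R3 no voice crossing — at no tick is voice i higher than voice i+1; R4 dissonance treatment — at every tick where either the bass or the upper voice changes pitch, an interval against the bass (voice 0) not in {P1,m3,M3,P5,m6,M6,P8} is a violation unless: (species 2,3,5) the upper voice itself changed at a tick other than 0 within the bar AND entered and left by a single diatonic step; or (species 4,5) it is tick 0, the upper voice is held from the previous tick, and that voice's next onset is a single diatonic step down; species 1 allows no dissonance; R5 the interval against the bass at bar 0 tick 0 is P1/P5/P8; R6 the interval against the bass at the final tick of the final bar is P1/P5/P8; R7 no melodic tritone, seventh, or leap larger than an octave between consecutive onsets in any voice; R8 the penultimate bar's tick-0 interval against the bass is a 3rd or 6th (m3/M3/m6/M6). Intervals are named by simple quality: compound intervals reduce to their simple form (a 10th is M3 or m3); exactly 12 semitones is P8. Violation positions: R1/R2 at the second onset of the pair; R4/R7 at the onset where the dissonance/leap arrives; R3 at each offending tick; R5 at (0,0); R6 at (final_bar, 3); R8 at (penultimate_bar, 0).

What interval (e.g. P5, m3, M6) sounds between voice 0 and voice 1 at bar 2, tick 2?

voice 0=E3 voice 1=B3 -> P5

P5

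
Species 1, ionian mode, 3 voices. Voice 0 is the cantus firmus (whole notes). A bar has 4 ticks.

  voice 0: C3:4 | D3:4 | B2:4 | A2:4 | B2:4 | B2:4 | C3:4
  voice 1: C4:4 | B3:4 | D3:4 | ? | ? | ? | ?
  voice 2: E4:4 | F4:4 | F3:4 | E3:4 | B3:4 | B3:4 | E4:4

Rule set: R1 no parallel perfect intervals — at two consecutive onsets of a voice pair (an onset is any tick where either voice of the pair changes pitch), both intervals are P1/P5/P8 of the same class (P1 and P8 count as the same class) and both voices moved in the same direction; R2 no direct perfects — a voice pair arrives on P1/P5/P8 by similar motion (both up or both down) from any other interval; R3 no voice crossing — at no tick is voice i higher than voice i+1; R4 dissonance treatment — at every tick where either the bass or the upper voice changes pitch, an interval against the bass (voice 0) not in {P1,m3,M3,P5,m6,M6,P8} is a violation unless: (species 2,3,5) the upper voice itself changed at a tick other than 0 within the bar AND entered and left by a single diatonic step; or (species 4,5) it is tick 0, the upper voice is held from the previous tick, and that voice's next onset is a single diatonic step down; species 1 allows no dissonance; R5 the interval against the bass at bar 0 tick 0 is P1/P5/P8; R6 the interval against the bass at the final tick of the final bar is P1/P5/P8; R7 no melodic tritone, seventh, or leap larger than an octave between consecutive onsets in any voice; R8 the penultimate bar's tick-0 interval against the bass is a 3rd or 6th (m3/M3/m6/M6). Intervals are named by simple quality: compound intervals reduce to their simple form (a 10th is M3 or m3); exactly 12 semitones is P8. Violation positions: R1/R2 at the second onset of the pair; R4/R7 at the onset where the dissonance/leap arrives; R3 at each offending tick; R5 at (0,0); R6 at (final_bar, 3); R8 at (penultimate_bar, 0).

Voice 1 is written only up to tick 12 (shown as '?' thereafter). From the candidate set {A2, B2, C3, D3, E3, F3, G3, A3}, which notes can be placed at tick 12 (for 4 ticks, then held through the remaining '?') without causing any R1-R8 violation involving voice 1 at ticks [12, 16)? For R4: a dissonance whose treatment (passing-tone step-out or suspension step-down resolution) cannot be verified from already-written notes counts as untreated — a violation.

{C3, E3}

A2: violates R2
B2: violates R4
C3: legal
D3: violates R4
E3: legal
F3: violates R3
G3: violates R3,R4
A3: violates R3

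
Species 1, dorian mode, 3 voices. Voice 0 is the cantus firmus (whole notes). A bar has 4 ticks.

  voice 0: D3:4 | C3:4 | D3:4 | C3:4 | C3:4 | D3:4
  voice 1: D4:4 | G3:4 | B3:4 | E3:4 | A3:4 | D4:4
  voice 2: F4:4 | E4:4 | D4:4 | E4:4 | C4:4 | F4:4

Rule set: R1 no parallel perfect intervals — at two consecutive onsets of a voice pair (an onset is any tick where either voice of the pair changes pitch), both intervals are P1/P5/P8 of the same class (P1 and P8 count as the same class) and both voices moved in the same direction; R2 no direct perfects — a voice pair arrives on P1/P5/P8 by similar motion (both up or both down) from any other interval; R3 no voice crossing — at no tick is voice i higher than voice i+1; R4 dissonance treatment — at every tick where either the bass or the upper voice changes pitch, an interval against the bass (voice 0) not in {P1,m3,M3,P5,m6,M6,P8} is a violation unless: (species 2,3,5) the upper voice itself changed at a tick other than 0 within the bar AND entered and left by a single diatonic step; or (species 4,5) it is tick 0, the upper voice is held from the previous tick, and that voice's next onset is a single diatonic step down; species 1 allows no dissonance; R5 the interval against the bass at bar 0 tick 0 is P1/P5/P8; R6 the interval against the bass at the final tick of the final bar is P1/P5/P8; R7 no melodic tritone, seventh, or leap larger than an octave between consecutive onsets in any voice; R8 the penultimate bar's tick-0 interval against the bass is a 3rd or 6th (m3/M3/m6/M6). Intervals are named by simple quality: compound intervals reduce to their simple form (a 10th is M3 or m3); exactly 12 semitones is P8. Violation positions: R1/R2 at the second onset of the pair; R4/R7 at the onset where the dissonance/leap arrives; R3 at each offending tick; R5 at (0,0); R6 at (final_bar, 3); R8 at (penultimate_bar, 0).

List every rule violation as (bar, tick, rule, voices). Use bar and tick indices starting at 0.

(0, 0, R5, (0, 2))
(1, 0, R2, (0, 1))
(4, 0, R8, (0, 2))
(5, 0, R2, (0, 1))
(5, 3, R6, (0, 2))

bar 0: v0=D3 v1=D4 v2=F4 downbeat m3
bar 1: v0=C3 v1=G3 v2=E4 downbeat M3
bar 2: v0=D3 v1=B3 v2=D4 downbeat P8
bar 3: v0=C3 v1=E3 v2=E4 downbeat M3
bar 4: v0=C3 v1=A3 v2=C4 downbeat P8
bar 5: v0=D3 v1=D4 v2=F4 downbeat m3
  -> R5 @ bar 0 tick 0 v(0, 2): opens on m3
  -> R2 @ bar 1 tick 0 v(0, 1): D3/D4 P8 -> C3/G3 P5 similar
  -> R8 @ bar 4 tick 0 v(0, 2): penult P8 not 3rd/6th
  -> R2 @ bar 5 tick 0 v(0, 1): C3/A3 M6 -> D3/D4 P8 similar
  -> R6 @ bar 5 tick 3 v(0, 2): closes on m3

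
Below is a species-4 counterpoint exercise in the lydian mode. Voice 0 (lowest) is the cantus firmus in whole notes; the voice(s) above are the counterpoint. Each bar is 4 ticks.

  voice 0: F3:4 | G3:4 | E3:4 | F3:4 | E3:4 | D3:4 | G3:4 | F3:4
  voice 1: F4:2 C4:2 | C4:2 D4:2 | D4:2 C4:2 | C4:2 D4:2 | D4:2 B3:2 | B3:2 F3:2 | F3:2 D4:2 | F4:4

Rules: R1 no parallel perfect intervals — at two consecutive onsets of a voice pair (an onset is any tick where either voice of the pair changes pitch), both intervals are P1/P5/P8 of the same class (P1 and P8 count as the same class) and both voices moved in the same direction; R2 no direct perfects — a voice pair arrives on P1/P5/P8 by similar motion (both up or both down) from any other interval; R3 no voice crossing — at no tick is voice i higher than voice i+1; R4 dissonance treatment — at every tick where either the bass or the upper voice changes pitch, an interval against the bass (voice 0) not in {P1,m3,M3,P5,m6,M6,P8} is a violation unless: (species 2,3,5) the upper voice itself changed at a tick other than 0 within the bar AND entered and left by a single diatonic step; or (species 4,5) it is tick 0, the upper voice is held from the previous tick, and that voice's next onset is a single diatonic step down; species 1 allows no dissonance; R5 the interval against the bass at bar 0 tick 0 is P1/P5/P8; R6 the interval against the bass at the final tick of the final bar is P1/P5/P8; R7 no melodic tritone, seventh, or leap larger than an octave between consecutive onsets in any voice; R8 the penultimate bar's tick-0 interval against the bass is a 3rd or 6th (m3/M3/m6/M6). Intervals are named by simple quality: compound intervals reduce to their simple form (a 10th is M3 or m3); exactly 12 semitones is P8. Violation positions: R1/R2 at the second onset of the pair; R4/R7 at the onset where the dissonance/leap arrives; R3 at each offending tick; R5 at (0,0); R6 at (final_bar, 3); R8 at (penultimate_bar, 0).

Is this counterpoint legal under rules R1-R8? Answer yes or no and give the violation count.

bar 0: v0=F3 v1=F4 (P8)
bar 1: v0=G3 v1=C4 (P4)
bar 2: v0=E3 v1=D4 (m7)
bar 3: v0=F3 v1=C4 (P5)
bar 4: v0=E3 v1=D4 (m7)
bar 5: v0=D3 v1=B3 (M6)
bar 6: v0=G3 v1=F3 (M2)
bar 7: v0=F3 v1=F4 (P8)
  R4 @ bar1.0: G3/C4 P4 untreated
  R4 @ bar4.0: E3/D4 m7 untreated
  R7 @ bar5.2: B3->F3 leap 6st
  R3 @ bar6.0: G3 above F3
  R4 @ bar6.0: G3/F3 M2 untreated
  R8 @ bar6.0: penult M2 not 3rd/6th
  R3 @ bar6.1: G3 above F3

No (7 violations)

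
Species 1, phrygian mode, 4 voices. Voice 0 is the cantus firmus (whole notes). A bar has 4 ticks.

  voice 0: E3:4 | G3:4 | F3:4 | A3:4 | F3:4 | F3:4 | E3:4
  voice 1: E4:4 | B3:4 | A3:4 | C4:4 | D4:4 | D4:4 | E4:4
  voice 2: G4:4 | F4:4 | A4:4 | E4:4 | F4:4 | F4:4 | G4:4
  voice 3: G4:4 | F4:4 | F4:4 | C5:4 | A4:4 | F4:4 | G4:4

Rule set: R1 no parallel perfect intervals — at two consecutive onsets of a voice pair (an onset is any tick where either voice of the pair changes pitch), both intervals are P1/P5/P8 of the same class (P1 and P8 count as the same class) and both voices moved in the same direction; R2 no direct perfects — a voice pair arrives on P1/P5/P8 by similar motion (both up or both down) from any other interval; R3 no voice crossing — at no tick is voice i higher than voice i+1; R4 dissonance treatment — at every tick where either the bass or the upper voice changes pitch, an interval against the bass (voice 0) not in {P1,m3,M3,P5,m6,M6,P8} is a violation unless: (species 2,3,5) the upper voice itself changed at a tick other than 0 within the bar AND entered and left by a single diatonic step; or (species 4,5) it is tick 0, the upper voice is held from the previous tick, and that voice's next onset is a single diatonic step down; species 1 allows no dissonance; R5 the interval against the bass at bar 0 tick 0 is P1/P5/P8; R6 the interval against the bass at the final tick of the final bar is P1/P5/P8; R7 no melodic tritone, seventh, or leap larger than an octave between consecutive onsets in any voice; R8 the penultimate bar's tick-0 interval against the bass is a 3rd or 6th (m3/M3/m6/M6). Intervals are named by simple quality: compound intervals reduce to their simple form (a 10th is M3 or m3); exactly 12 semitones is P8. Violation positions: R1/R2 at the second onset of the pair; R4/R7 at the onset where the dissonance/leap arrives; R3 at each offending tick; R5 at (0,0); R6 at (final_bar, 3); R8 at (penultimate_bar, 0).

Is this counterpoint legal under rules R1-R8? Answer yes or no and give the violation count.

bar 0: v0=E3 v1=E4 v2=G4 v3=G4 (m3)
bar 1: v0=G3 v1=B3 v2=F4 v3=F4 (m7)
bar 2: v0=F3 v1=A3 v2=A4 v3=F4 (P8)
bar 3: v0=A3 v1=C4 v2=E4 v3=C5 (m3)
bar 4: v0=F3 v1=D4 v2=F4 v3=A4 (M3)
bar 5: v0=F3 v1=D4 v2=F4 v3=F4 (P8)
bar 6: v0=E3 v1=E4 v2=G4 v3=G4 (m3)
  R5 @ bar0.0: opens on m3
  R5 @ bar0.0: opens on m3
  R1 @ bar1.0: G4/G4 P1 -> F4/F4 P1 similar
  R4 @ bar1.0: G3/F4 m7 untreated
  R4 @ bar1.0: G3/F4 m7 untreated
  R3 @ bar2.0: A4 above F4
  R3 @ bar2.1: A4 above F4
  R3 @ bar2.2: A4 above F4
  R3 @ bar2.3: A4 above F4
  R2 @ bar3.0: A3/F4 m6 -> C4/C5 P8 similar
  R8 @ bar5.0: penult P8 not 3rd/6th
  R8 @ bar5.0: penult P8 not 3rd/6th
  R1 @ bar6.0: F4/F4 P1 -> G4/G4 P1 similar
  R6 @ bar6.3: closes on m3
  R6 @ bar6.3: closes on m3

No (15 violations)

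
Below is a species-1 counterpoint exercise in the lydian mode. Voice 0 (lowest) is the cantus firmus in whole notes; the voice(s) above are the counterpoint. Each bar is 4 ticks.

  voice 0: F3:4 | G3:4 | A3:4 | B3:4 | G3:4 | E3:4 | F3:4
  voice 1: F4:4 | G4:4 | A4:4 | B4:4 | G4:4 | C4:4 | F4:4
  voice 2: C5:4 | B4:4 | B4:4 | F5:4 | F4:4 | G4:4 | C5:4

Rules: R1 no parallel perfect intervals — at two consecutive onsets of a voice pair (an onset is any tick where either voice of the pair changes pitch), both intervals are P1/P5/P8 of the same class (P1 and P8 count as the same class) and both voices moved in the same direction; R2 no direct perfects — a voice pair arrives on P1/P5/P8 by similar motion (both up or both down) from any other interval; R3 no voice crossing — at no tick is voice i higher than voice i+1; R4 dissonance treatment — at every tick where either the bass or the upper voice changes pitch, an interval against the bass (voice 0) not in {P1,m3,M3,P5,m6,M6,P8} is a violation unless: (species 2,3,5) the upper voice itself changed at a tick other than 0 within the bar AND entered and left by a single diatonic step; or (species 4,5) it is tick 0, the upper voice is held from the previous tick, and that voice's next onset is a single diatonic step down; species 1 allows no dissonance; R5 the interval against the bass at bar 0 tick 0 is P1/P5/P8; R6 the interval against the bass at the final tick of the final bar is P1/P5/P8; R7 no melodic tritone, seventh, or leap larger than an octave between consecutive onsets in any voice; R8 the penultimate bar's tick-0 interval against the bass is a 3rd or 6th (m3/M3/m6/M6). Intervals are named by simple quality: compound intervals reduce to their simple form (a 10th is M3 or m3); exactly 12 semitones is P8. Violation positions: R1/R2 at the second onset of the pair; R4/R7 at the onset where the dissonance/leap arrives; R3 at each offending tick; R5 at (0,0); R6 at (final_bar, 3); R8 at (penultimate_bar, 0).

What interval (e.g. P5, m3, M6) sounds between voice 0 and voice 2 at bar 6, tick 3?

P5

voice 0=F3 voice 2=C5 -> P5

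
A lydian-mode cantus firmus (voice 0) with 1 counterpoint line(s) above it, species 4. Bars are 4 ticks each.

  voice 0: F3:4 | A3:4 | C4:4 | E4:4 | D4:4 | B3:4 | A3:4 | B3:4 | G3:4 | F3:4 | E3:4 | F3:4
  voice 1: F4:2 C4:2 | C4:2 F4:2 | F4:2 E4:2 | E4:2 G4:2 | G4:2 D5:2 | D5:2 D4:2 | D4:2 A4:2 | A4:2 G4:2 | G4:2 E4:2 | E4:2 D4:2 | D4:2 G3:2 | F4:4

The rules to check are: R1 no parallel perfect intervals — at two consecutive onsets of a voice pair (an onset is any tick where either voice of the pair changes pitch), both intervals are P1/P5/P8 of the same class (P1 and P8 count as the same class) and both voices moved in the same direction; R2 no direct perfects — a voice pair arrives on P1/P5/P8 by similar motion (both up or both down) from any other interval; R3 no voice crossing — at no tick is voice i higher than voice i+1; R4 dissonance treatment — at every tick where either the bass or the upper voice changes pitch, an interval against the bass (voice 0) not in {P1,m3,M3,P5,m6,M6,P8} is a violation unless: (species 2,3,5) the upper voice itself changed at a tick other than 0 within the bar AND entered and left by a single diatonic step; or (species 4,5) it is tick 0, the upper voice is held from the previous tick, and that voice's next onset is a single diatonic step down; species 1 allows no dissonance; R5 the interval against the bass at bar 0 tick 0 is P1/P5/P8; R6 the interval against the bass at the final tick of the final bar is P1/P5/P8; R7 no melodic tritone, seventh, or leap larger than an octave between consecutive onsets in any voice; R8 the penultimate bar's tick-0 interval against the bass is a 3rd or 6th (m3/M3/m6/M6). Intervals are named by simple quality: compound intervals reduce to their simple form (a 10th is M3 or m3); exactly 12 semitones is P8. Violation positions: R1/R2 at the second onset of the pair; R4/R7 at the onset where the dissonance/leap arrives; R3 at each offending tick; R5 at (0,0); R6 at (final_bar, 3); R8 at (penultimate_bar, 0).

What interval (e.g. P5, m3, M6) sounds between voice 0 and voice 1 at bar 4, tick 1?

P4

voice 0=D4 voice 1=G4 -> P4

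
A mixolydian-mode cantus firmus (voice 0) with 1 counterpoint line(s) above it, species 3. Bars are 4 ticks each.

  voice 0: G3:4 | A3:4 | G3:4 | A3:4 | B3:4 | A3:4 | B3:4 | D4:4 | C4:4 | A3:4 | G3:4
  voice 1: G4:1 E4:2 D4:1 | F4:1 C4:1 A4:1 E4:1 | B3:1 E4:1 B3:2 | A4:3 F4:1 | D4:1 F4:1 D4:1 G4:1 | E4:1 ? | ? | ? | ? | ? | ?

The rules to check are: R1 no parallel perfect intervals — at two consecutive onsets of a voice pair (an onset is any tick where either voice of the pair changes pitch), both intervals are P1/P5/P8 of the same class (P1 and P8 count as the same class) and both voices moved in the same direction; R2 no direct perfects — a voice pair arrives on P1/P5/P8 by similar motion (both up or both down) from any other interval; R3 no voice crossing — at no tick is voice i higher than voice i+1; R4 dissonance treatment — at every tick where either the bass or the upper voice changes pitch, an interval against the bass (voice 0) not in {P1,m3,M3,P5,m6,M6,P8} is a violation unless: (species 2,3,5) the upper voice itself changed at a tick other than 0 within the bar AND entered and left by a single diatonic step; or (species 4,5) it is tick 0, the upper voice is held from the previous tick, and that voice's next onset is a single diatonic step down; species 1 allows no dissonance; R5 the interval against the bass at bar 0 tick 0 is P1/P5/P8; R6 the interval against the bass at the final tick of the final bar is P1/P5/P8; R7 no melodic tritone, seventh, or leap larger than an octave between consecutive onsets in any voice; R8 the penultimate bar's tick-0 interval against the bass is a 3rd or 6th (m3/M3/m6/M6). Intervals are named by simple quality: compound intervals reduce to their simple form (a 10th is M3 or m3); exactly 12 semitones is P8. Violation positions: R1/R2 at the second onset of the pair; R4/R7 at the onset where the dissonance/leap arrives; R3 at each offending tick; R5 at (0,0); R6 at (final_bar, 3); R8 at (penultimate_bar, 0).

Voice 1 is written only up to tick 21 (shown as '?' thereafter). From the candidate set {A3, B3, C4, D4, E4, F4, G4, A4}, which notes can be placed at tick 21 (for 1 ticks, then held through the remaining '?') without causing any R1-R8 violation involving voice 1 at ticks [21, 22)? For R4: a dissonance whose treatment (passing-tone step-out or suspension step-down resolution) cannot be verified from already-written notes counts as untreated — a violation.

{A3, A4, C4, E4, F4}

A3: legal
B3: violates R4
C4: legal
D4: violates R4
E4: legal
F4: legal
G4: violates R4
A4: legal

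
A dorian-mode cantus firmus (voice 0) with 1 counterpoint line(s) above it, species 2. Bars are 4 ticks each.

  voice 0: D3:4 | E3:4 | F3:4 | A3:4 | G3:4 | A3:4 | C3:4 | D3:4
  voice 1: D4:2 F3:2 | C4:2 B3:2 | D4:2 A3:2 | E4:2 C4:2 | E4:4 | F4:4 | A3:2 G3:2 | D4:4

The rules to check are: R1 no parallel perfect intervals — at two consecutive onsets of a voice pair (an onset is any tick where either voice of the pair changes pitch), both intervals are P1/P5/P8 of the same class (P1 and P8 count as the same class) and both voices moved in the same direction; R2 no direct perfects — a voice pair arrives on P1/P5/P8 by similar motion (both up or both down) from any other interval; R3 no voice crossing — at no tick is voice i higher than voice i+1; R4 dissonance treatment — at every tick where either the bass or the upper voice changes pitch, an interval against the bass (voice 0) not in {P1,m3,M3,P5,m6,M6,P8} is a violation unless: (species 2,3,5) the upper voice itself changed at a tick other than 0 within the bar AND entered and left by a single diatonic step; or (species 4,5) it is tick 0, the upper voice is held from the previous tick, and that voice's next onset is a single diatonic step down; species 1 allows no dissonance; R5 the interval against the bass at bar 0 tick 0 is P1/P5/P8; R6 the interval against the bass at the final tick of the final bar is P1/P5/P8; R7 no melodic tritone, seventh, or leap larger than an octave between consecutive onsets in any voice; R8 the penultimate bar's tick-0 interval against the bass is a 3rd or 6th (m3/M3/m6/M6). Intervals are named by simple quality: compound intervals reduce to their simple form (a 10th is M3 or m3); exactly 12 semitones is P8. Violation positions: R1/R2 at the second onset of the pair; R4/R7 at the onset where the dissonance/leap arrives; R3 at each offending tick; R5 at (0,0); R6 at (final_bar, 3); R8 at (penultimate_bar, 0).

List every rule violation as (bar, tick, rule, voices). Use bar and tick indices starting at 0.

bar 0: v0=D3 v1=D4 downbeat P8
bar 1: v0=E3 v1=C4 downbeat m6
bar 2: v0=F3 v1=D4 downbeat M6
bar 3: v0=A3 v1=E4 downbeat P5
bar 4: v0=G3 v1=E4 downbeat M6
bar 5: v0=A3 v1=F4 downbeat m6
bar 6: v0=C3 v1=A3 downbeat M6
bar 7: v0=D3 v1=D4 downbeat P8
  -> R2 @ bar 3 tick 0 v(0, 1): F3/A3 M3 -> A3/E4 P5 similar
  -> R2 @ bar 7 tick 0 v(0, 1): C3/G3 P5 -> D3/D4 P8 similar

(3, 0, R2, (0, 1))
(7, 0, R2, (0, 1))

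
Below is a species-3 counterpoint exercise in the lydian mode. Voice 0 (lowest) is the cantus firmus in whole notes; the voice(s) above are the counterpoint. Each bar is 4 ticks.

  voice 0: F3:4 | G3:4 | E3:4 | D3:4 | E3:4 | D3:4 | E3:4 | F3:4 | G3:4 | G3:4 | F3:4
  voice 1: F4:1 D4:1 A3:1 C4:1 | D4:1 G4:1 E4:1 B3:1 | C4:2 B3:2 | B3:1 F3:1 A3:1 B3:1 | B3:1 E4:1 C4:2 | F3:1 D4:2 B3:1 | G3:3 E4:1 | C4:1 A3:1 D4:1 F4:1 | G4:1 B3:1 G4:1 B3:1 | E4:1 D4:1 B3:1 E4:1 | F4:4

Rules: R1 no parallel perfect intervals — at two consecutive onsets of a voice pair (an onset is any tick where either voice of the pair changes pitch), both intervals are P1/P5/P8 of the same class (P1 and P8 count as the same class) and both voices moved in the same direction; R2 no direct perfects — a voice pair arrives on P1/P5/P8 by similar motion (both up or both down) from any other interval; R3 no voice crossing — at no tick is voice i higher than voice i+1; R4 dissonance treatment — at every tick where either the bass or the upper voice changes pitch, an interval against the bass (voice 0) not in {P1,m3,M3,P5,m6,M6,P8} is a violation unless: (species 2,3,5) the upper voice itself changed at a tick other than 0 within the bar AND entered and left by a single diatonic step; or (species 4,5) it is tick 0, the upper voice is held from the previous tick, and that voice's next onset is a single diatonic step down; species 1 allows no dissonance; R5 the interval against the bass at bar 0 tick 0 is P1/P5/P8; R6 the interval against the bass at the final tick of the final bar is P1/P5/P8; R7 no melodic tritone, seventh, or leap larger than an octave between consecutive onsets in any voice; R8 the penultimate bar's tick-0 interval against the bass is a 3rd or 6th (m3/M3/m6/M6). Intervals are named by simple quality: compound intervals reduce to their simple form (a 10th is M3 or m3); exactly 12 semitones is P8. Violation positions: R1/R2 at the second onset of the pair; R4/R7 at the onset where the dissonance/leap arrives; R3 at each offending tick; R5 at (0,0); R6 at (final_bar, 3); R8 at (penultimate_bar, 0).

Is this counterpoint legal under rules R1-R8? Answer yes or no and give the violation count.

No (3 violations)

bar 0: v0=F3 v1=F4 (P8)
bar 1: v0=G3 v1=D4 (P5)
bar 2: v0=E3 v1=C4 (m6)
bar 3: v0=D3 v1=B3 (M6)
bar 4: v0=E3 v1=B3 (P5)
bar 5: v0=D3 v1=F3 (m3)
bar 6: v0=E3 v1=G3 (m3)
bar 7: v0=F3 v1=C4 (P5)
bar 8: v0=G3 v1=G4 (P8)
bar 9: v0=G3 v1=E4 (M6)
bar 10: v0=F3 v1=F4 (P8)
  R1 @ bar1.0: F3/C4 P5 -> G3/D4 P5 similar
  R7 @ bar3.1: B3->F3 leap 6st
  R1 @ bar8.0: F3/F4 P8 -> G3/G4 P8 similar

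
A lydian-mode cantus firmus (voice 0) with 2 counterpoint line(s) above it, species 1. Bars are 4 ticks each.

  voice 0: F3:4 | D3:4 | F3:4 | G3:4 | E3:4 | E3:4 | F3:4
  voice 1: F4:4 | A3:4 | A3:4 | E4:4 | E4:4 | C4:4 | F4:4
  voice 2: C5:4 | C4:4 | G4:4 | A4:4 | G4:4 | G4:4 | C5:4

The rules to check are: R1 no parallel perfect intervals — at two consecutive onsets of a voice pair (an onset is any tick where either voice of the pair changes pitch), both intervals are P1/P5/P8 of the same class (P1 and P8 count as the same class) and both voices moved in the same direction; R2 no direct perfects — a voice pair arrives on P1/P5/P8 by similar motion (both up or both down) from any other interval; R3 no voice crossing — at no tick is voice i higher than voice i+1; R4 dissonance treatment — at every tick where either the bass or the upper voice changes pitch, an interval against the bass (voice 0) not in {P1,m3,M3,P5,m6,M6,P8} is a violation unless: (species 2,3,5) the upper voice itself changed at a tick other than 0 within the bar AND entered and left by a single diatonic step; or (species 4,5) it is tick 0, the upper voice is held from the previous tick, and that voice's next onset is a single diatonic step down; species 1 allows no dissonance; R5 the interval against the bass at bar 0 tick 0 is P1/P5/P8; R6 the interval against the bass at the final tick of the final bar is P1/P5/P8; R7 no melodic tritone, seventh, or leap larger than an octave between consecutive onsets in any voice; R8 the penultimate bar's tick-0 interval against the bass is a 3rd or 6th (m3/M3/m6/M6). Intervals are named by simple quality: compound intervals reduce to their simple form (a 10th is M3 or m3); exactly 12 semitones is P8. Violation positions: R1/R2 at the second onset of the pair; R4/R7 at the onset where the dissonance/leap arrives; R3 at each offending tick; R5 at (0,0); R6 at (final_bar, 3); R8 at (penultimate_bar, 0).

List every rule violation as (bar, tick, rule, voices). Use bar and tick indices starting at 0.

(1, 0, R2, (0, 1))
(1, 0, R4, (0, 2))
(2, 0, R4, (0, 2))
(3, 0, R4, (0, 2))
(6, 0, R1, (1, 2))
(6, 0, R2, (0, 1))
(6, 0, R2, (0, 2))

bar 0: v0=F3 v1=F4 v2=C5 downbeat P5
bar 1: v0=D3 v1=A3 v2=C4 downbeat m7
bar 2: v0=F3 v1=A3 v2=G4 downbeat M2
bar 3: v0=G3 v1=E4 v2=A4 downbeat M2
bar 4: v0=E3 v1=E4 v2=G4 downbeat m3
bar 5: v0=E3 v1=C4 v2=G4 downbeat m3
bar 6: v0=F3 v1=F4 v2=C5 downbeat P5
  -> R2 @ bar 1 tick 0 v(0, 1): F3/F4 P8 -> D3/A3 P5 similar
  -> R4 @ bar 1 tick 0 v(0, 2): D3/C4 m7 untreated
  -> R4 @ bar 2 tick 0 v(0, 2): F3/G4 M2 untreated
  -> R4 @ bar 3 tick 0 v(0, 2): G3/A4 M2 untreated
  -> R1 @ bar 6 tick 0 v(1, 2): C4/G4 P5 -> F4/C5 P5 similar
  -> R2 @ bar 6 tick 0 v(0, 1): E3/C4 m6 -> F3/F4 P8 similar
  -> R2 @ bar 6 tick 0 v(0, 2): E3/G4 m3 -> F3/C5 P5 similar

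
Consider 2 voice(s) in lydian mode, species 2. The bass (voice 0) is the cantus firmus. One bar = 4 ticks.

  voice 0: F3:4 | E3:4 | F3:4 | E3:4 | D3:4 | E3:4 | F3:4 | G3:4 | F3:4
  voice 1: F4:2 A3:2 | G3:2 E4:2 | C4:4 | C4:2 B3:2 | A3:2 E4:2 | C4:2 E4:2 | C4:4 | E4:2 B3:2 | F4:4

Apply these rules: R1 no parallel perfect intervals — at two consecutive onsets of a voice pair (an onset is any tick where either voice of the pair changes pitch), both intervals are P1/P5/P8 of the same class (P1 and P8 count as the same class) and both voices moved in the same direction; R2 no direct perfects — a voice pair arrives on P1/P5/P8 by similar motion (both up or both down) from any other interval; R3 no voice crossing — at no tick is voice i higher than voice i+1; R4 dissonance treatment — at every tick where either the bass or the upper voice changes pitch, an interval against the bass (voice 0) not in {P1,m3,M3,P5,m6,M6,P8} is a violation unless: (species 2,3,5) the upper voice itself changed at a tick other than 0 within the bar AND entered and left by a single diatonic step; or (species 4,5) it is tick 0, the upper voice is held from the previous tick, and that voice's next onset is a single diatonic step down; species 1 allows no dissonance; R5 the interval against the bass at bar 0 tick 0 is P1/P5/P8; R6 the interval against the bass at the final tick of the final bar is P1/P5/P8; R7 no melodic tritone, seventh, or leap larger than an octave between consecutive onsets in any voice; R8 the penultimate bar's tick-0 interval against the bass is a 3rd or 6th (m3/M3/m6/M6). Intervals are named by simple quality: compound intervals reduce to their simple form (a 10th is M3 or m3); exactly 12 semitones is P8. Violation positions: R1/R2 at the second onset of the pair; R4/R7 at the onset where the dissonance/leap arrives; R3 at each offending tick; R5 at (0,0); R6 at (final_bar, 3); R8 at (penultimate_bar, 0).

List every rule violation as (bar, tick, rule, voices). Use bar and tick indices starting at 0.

bar 0: v0=F3 v1=F4 downbeat P8
bar 1: v0=E3 v1=G3 downbeat m3
bar 2: v0=F3 v1=C4 downbeat P5
bar 3: v0=E3 v1=C4 downbeat m6
bar 4: v0=D3 v1=A3 downbeat P5
bar 5: v0=E3 v1=C4 downbeat m6
bar 6: v0=F3 v1=C4 downbeat P5
bar 7: v0=G3 v1=E4 downbeat M6
bar 8: v0=F3 v1=F4 downbeat P8
  -> R1 @ bar 4 tick 0 v(0, 1): E3/B3 P5 -> D3/A3 P5 similar
  -> R4 @ bar 4 tick 2 v(0, 1): D3/E4 M2 untreated
  -> R7 @ bar 8 tick 0 v(1,): B3->F4 leap 6st

(4, 0, R1, (0, 1))
(4, 2, R4, (0, 1))
(8, 0, R7, (1,))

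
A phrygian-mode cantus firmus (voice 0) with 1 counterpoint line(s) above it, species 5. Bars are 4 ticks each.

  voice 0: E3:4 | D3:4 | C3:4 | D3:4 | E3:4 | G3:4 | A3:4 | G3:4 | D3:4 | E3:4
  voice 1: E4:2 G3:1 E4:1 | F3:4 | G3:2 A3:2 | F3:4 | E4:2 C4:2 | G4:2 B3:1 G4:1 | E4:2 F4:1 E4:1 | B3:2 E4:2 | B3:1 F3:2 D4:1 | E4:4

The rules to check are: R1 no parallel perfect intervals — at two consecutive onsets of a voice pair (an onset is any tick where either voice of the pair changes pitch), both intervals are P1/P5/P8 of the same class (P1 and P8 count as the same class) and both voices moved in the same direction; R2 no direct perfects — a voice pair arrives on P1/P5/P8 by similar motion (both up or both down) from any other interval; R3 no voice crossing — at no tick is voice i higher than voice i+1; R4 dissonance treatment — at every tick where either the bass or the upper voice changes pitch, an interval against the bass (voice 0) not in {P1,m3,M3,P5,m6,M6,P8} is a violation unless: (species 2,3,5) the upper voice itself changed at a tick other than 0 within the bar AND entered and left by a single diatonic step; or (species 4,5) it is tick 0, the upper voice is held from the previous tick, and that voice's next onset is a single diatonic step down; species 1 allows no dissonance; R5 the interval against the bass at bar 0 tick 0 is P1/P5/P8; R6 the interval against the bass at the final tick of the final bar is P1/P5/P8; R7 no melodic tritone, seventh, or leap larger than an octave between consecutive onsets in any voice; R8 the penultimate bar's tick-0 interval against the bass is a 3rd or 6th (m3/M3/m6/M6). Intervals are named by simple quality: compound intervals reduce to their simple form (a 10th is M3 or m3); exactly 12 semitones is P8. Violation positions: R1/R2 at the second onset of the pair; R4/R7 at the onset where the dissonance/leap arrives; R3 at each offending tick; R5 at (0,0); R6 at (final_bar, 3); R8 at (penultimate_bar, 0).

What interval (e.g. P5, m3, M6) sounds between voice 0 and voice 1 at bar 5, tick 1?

P8

voice 0=G3 voice 1=G4 -> P8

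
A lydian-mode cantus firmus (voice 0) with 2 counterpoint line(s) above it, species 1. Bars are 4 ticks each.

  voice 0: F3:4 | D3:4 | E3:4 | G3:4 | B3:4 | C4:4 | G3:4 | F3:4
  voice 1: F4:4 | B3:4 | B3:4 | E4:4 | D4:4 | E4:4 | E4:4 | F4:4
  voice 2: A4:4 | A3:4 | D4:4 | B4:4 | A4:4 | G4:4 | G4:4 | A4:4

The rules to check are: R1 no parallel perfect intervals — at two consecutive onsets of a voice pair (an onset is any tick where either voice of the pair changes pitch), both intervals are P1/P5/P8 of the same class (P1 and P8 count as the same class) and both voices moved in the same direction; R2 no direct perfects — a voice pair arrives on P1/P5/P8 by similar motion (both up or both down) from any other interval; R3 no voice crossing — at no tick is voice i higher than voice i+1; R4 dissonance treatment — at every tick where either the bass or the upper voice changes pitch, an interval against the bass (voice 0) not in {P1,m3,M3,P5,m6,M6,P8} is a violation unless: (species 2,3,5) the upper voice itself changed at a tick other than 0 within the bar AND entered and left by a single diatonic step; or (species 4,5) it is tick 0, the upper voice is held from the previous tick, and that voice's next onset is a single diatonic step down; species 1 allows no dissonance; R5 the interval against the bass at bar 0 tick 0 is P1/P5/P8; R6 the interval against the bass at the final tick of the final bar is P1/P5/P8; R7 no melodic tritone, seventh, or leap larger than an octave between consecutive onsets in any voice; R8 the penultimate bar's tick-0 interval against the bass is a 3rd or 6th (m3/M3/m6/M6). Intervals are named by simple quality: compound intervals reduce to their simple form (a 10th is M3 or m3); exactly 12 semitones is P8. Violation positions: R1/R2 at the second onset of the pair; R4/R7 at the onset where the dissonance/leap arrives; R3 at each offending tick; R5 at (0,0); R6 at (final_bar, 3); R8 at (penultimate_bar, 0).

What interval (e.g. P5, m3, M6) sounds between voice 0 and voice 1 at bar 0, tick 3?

voice 0=F3 voice 1=F4 -> P8

P8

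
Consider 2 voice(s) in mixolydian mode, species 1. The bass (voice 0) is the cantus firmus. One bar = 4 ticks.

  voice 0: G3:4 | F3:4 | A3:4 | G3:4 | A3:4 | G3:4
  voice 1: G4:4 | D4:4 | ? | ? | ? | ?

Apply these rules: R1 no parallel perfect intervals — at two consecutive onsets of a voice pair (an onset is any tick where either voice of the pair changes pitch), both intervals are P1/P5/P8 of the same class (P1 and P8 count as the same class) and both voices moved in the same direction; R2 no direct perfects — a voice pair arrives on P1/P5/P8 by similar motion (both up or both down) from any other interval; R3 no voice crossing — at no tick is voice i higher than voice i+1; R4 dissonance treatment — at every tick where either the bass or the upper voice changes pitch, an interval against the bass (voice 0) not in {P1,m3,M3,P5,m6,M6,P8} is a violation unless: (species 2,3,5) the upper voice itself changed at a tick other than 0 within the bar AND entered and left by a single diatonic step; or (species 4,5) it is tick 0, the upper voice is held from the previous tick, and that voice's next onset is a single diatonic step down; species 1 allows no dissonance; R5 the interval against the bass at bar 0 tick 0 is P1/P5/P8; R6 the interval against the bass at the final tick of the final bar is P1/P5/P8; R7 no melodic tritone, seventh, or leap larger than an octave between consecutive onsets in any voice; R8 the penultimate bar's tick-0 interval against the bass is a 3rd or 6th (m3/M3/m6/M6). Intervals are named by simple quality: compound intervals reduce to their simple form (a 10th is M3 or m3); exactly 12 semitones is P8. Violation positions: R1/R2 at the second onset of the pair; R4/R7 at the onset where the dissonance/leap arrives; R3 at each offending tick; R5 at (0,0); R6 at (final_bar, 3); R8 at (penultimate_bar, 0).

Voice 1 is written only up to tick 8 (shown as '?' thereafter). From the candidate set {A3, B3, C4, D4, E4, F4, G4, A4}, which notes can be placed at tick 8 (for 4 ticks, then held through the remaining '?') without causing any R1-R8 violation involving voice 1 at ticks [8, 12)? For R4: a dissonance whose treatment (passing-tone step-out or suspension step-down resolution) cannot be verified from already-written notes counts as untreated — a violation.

A3: legal
B3: violates R4
C4: legal
D4: violates R4
E4: violates R2
F4: legal
G4: violates R4
A4: violates R2

{A3, C4, F4}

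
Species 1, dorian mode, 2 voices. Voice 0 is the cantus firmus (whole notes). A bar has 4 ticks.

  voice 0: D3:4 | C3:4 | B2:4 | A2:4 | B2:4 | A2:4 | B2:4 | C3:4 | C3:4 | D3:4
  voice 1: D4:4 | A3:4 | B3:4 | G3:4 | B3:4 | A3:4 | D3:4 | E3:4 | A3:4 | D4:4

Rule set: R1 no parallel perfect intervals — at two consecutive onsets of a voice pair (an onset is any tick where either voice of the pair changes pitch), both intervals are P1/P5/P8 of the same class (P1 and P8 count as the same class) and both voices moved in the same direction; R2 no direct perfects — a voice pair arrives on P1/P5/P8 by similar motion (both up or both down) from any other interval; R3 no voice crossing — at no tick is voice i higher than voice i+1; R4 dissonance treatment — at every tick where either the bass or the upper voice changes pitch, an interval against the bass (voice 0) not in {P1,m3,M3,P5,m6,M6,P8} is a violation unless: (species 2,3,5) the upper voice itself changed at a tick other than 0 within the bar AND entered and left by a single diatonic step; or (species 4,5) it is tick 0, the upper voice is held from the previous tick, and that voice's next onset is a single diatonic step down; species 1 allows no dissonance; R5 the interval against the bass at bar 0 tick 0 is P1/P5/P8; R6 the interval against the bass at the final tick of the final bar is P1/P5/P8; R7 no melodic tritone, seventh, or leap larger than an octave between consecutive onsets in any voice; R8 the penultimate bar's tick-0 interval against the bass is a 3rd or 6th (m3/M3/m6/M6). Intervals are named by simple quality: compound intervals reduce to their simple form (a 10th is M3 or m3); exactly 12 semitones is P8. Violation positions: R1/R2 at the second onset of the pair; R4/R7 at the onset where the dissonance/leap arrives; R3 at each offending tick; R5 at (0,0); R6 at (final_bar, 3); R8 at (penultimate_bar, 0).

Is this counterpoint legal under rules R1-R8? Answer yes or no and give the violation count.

No (4 violations)

bar 0: v0=D3 v1=D4 (P8)
bar 1: v0=C3 v1=A3 (M6)
bar 2: v0=B2 v1=B3 (P8)
bar 3: v0=A2 v1=G3 (m7)
bar 4: v0=B2 v1=B3 (P8)
bar 5: v0=A2 v1=A3 (P8)
bar 6: v0=B2 v1=D3 (m3)
bar 7: v0=C3 v1=E3 (M3)
bar 8: v0=C3 v1=A3 (M6)
bar 9: v0=D3 v1=D4 (P8)
  R4 @ bar3.0: A2/G3 m7 untreated
  R2 @ bar4.0: A2/G3 m7 -> B2/B3 P8 similar
  R1 @ bar5.0: B2/B3 P8 -> A2/A3 P8 similar
  R2 @ bar9.0: C3/A3 M6 -> D3/D4 P8 similar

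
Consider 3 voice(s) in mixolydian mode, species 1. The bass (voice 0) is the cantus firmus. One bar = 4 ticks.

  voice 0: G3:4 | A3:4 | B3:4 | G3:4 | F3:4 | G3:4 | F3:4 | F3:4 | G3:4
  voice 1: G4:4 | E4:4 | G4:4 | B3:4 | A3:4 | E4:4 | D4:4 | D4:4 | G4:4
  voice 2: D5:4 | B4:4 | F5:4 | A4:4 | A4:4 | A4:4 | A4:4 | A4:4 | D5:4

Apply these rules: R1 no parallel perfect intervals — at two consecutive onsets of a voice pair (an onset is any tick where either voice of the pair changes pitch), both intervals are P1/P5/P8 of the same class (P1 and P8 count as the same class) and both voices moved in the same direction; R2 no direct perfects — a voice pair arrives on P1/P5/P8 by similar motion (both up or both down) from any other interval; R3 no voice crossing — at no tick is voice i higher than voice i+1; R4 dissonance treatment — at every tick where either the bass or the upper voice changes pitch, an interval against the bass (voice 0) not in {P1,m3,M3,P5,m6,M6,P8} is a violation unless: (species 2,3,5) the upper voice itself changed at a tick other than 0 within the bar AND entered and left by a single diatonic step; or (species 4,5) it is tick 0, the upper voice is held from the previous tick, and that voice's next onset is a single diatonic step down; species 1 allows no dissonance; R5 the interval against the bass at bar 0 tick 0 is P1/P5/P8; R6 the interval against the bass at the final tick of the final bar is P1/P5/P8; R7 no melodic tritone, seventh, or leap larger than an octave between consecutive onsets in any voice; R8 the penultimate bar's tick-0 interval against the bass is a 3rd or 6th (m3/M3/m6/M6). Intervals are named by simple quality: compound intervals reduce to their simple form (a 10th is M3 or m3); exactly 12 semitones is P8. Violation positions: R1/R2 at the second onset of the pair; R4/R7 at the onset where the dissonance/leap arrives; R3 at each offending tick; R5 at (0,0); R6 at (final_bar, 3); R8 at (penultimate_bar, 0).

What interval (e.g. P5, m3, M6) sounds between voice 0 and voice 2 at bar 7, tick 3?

voice 0=F3 voice 2=A4 -> M3

M3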